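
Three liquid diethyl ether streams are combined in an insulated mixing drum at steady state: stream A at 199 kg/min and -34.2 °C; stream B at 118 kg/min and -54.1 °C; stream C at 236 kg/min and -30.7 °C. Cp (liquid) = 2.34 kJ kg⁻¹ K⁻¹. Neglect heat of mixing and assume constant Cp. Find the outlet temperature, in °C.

T_out = -37.0 °C

Energy balance with Q = 0: Σ ṁᵢCp,ᵢ(T_out − Tᵢ) = 0
Σ ṁᵢCp,ᵢTᵢ = 199×2.34×-34.2 + 118×2.34×-54.1 + 236×2.34×-30.7 = -47817
Σ ṁᵢCp,ᵢ = 199×2.34 + 118×2.34 + 236×2.34 = 1294
T_out = -47817 / 1294 = -36.953 °C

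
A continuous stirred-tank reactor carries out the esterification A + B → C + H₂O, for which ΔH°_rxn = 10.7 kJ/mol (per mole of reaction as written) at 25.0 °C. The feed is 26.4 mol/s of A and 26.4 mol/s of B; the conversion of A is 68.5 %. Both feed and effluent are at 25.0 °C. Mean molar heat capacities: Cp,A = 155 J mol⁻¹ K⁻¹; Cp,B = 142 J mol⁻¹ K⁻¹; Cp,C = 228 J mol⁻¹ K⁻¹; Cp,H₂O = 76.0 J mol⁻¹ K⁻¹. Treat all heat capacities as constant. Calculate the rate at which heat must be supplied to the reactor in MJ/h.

Extent of reaction ξ = 0.685 × 26.4 = 18.084 mol/s
Reaction term: ξ·ΔH°_rxn = 18.084 × 10.7 = 193.5 kJ/s
Q = ΔH = 193.5 kJ/s = 193.5 kW
Heat supplied = 696.6 MJ/h

Q_in = 697 MJ/h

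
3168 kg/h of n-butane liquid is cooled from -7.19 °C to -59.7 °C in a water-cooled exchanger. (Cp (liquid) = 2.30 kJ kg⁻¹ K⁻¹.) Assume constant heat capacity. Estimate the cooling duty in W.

Q = ṁ·Cp·ΔT = 3168 × 2.30 × (-59.7 − -7.19) = -382610 kJ/h
Converting: 382610 / 3600 s = 106.28 kW
Cooling duty = 106280 W

Q_c = 106000 W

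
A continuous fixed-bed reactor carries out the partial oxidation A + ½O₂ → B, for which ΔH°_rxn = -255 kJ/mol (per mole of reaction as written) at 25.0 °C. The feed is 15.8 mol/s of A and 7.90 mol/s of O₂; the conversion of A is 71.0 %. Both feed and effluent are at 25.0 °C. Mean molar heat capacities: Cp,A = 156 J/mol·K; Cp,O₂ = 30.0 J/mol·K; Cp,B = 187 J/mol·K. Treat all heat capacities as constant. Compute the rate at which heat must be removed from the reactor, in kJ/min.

Extent of reaction ξ = 0.710 × 15.8 = 11.218 mol/s
Reaction term: ξ·ΔH°_rxn = 11.218 × -255 = -2860.6 kJ/s
Q = ΔH = -2860.6 kJ/s = -2860.6 kW
Heat removed = 171640 kJ/min

Q_out = 172000 kJ/min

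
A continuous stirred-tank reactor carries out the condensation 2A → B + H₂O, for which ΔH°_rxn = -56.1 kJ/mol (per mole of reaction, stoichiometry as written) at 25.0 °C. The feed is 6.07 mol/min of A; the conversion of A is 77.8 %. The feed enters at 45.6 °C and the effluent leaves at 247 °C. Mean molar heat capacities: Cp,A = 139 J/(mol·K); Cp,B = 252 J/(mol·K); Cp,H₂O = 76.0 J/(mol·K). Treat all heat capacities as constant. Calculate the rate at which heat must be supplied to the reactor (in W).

Extent of reaction ξ = 0.778 × 6.07 / 2 = 2.3612 mol/min
Reaction term: ξ·ΔH°_rxn = 2.3612 × -56.1 = -132.47 kJ/min
Sensible, feed 45.6→25 °C: -17.381 kJ/min
Outlet flows (mol/min): A 1.3475, B 2.3612, H₂O 2.3612
Sensible, products 25→247 °C: 213.52 kJ/min
Q = ΔH = 63.672 kJ/min = 1.0612 kW
Heat supplied = 1061.2 W

Q_in = 1060 W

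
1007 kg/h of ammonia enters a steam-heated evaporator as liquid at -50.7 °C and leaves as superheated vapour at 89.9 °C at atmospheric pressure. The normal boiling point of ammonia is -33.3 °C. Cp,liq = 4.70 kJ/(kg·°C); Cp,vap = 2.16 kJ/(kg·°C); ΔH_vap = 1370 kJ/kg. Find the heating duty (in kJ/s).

liquid -50.7→-33.3 °C: 81.78 kJ/kg
vaporisation at -33.3 °C: 1370 kJ/kg
vapour -33.3→89.9 °C: 266.11 kJ/kg
Δh = 81.78 + 1370 + 266.11 = 1717.9 kJ/kg
Q = ṁ·Δh = 1007 kg/h × 1717.9 kJ/kg = 1.7299e+06 kJ/h
|Q| = 480.53 kW

Q = 481 kJ/s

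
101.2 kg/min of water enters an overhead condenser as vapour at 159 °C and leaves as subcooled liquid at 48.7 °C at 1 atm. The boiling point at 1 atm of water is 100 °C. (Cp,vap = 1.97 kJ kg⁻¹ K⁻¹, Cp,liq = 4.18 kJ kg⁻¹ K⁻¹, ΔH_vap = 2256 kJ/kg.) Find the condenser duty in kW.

vapour 159→100 °C: -116.23 kJ/kg
condensation at 100 °C: -2256 kJ/kg
liquid 100→48.7 °C: -214.43 kJ/kg
Δh = -116.23 + -2256 + -214.43 = -2586.7 kJ/kg
Q = ṁ·Δh = 101.2 kg/min × -2586.7 kJ/kg = -261770 kJ/min
|Q| = 4362.8 kW

Q_c = 4360 kW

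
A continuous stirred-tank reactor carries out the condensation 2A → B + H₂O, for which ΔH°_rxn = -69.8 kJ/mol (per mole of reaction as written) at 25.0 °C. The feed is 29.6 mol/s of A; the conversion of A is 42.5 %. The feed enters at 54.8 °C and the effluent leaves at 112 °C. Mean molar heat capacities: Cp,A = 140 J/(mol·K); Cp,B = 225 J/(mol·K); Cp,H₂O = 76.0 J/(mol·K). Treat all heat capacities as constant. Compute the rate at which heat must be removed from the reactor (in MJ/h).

Q_out = 686 MJ/h

Extent of reaction ξ = 0.425 × 29.6 / 2 = 6.29 mol/s
Reaction term: ξ·ΔH°_rxn = 6.29 × -69.8 = -439.04 kJ/s
Sensible, feed 54.8→25 °C: -123.49 kJ/s
Outlet flows (mol/s): A 17.02, B 6.29, H₂O 6.29
Sensible, products 25→112 °C: 372.02 kJ/s
Q = ΔH = -190.51 kJ/s = -190.51 kW
Heat removed = 685.85 MJ/h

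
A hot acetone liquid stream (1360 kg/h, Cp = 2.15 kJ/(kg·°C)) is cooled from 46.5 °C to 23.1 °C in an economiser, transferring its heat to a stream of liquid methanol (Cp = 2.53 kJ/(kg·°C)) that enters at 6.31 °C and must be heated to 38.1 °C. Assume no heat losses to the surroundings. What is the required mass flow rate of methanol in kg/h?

ṁ_c = 851 kg/h

Heat released by hot stream: Q = 1360 × 2.15 × (46.5 − 23.1) = 68422 kJ/h
Energy balance on cold side (adiabatic exchanger): Q = ṁ_c·Cp_c·(T_c,out − T_c,in)
ṁ_c = 68422 / [2.53 × (38.1 − 6.31)] = 850.71 kg/h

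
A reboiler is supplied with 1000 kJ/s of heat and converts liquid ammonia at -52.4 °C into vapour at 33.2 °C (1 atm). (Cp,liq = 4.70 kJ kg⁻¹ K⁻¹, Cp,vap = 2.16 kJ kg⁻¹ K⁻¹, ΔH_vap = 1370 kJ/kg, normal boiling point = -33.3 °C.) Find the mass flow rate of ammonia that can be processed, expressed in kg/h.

Δh = 4.70×(-33.3−-52.4) + 1370 + 2.16×(33.2−-33.3) = 1603.4 kJ/kg
Q = 1000 kJ/s = 1000 kJ/s = 3.6e+06 kJ/h
ṁ = Q/Δh = 3.6e+06 / 1603.4 = 2245.2 kg/h

ṁ = 2250 kg/h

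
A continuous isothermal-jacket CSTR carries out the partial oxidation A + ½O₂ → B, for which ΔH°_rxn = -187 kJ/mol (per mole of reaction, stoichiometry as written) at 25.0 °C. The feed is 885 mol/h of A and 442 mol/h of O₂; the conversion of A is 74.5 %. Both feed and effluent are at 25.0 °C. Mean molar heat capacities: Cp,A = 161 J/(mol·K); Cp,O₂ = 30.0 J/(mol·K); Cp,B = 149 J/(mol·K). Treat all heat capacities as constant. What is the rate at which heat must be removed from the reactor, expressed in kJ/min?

Extent of reaction ξ = 0.745 × 885 = 659.33 mol/h
Reaction term: ξ·ΔH°_rxn = 659.33 × -187 = -123290 kJ/h
Q = ΔH = -123290 kJ/h = -34.248 kW
Heat removed = 2054.9 kJ/min

Q_out = 2050 kJ/min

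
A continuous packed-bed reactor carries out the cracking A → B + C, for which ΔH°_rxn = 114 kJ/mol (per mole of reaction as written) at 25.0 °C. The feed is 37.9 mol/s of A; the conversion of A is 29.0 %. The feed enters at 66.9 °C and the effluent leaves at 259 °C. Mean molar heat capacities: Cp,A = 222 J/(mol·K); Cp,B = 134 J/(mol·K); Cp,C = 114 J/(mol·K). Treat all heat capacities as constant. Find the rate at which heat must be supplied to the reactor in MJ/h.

Q_in = 10600 MJ/h

Extent of reaction ξ = 0.290 × 37.9 = 10.991 mol/s
Reaction term: ξ·ΔH°_rxn = 10.991 × 114 = 1253 kJ/s
Sensible, feed 66.9→25 °C: -352.54 kJ/s
Outlet flows (mol/s): A 26.909, B 10.991, C 10.991
Sensible, products 25→259 °C: 2035.7 kJ/s
Q = ΔH = 2936.1 kJ/s = 2936.1 kW
Heat supplied = 10570 MJ/h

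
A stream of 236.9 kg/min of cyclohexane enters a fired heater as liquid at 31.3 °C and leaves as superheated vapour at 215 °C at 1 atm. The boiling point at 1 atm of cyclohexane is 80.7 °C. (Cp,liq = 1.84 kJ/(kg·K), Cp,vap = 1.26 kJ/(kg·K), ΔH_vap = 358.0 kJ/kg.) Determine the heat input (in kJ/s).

Q = 2440 kJ/s

liquid 31.3→80.7 °C: 90.896 kJ/kg
vaporisation at 80.7 °C: 358 kJ/kg
vapour 80.7→215 °C: 169.22 kJ/kg
Δh = 90.896 + 358 + 169.22 = 618.11 kJ/kg
Q = ṁ·Δh = 236.9 kg/min × 618.11 kJ/kg = 146430 kJ/min
|Q| = 2440.5 kW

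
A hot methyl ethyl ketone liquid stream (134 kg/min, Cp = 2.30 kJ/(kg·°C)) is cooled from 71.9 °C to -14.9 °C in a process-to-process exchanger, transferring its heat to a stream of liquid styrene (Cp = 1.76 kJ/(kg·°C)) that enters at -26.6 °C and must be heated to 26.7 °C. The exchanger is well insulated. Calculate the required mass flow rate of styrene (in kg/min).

ṁ_c = 285 kg/min

Heat released by hot stream: Q = 134 × 2.30 × (71.9 − -14.9) = 26752 kJ/min
Energy balance on cold side (adiabatic exchanger): Q = ṁ_c·Cp_c·(T_c,out − T_c,in)
ṁ_c = 26752 / [1.76 × (26.7 − -26.6)] = 285.18 kg/min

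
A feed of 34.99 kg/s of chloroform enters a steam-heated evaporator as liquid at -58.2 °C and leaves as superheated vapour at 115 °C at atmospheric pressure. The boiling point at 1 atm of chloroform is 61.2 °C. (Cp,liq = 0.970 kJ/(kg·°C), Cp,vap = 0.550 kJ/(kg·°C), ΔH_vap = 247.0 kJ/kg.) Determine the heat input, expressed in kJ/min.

Q = 824000 kJ/min

liquid -58.2→61.2 °C: 115.82 kJ/kg
vaporisation at 61.2 °C: 247 kJ/kg
vapour 61.2→115 °C: 29.59 kJ/kg
Δh = 115.82 + 247 + 29.59 = 392.41 kJ/kg
Q = ṁ·Δh = 34.99 kg/s × 392.41 kJ/kg = 13730 kJ/s
|Q| = 13730 kW = 823820 kJ/min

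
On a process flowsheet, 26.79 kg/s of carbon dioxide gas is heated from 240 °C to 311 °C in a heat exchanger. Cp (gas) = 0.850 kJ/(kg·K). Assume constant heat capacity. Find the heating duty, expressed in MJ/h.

Q = 5820 MJ/h

Q = ṁ·Cp·ΔT = 26.79 × 0.850 × (311 − 240) = 1616.8 kJ/s
Heating duty = 5820.4 MJ/h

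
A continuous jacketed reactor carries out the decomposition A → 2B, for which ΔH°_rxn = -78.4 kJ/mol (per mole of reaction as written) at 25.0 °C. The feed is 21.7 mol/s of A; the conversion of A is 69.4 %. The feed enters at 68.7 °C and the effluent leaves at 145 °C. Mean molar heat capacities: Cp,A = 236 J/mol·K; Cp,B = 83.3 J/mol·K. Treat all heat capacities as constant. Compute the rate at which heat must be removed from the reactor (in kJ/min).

Q_out = 54900 kJ/min

Extent of reaction ξ = 0.694 × 21.7 = 15.06 mol/s
Reaction term: ξ·ΔH°_rxn = 15.06 × -78.4 = -1180.7 kJ/s
Sensible, feed 68.7→25 °C: -223.8 kJ/s
Outlet flows (mol/s): A 6.6402, B 30.12
Sensible, products 25→145 °C: 489.13 kJ/s
Q = ΔH = -915.36 kJ/s = -915.36 kW
Heat removed = 54922 kJ/min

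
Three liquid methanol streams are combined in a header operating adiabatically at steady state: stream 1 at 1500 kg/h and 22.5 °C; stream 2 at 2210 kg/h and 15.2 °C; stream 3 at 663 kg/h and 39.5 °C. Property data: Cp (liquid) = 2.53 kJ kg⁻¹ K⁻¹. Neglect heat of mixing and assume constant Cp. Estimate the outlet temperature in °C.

T_out = 21.4 °C

Energy balance with Q = 0: Σ ṁᵢCp,ᵢ(T_out − Tᵢ) = 0
Σ ṁᵢCp,ᵢTᵢ = 1500×2.53×22.5 + 2210×2.53×15.2 + 663×2.53×39.5 = 236630
Σ ṁᵢCp,ᵢ = 1500×2.53 + 2210×2.53 + 663×2.53 = 11064
T_out = 236630 / 11064 = 21.388 °C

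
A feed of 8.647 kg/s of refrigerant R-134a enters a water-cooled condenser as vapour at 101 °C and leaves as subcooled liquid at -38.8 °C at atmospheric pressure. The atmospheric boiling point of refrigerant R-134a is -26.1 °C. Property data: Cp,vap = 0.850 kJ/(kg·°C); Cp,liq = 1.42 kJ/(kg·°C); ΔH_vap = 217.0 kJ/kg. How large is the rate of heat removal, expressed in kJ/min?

vapour 101→-26.1 °C: -108.03 kJ/kg
condensation at -26.1 °C: -217 kJ/kg
liquid -26.1→-38.8 °C: -18.034 kJ/kg
Δh = -108.03 + -217 + -18.034 = -343.07 kJ/kg
Q = ṁ·Δh = 8.647 kg/s × -343.07 kJ/kg = -2966.5 kJ/s
|Q| = 2966.5 kW = 177990 kJ/min

Q_c = 178000 kJ/min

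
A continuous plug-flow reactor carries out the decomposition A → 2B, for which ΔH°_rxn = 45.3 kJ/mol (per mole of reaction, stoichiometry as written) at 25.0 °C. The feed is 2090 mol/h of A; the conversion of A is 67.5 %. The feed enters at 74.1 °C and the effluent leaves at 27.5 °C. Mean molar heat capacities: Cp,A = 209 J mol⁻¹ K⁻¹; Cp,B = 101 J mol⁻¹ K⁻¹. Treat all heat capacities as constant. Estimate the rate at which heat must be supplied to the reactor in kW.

Q_in = 12.1 kW

Extent of reaction ξ = 0.675 × 2090 = 1410.8 mol/h
Reaction term: ξ·ΔH°_rxn = 1410.8 × 45.3 = 63907 kJ/h
Sensible, feed 74.1→25 °C: -21447 kJ/h
Outlet flows (mol/h): A 679.25, B 2821.5
Sensible, products 25→27.5 °C: 1067.3 kJ/h
Q = ΔH = 43527 kJ/h = 12.091 kW
Heat supplied = 12.091 kW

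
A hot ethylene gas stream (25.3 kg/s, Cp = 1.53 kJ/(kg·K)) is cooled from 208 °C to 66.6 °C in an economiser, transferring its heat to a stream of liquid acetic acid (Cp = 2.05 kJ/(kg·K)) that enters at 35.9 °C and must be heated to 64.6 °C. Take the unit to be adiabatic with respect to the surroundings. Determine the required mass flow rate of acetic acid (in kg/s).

Heat released by hot stream: Q = 25.3 × 1.53 × (208 − 66.6) = 5473.5 kJ/s
Energy balance on cold side (adiabatic exchanger): Q = ṁ_c·Cp_c·(T_c,out − T_c,in)
ṁ_c = 5473.5 / [2.05 × (64.6 − 35.9)] = 93.031 kg/s

ṁ_c = 93.0 kg/s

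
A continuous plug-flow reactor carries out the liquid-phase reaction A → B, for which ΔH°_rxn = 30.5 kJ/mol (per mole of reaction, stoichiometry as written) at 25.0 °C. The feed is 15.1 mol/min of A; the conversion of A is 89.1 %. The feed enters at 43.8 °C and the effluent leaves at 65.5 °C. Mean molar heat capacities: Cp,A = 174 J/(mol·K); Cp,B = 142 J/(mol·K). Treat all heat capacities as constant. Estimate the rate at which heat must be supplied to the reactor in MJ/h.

Q_in = 27.0 MJ/h

Extent of reaction ξ = 0.891 × 15.1 = 13.454 mol/min
Reaction term: ξ·ΔH°_rxn = 13.454 × 30.5 = 410.35 kJ/min
Sensible, feed 43.8→25 °C: -49.395 kJ/min
Outlet flows (mol/min): A 1.6459, B 13.454
Sensible, products 25→65.5 °C: 88.973 kJ/min
Q = ΔH = 449.93 kJ/min = 7.4988 kW
Heat supplied = 26.996 MJ/h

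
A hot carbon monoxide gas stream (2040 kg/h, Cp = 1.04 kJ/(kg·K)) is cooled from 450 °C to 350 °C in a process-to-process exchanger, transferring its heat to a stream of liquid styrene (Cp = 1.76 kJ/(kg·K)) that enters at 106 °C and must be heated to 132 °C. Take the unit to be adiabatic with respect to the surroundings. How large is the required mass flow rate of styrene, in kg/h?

Heat released by hot stream: Q = 2040 × 1.04 × (450 − 350) = 212160 kJ/h
Energy balance on cold side (adiabatic exchanger): Q = ṁ_c·Cp_c·(T_c,out − T_c,in)
ṁ_c = 212160 / [1.76 × (132 − 106)] = 4636.4 kg/h

ṁ_c = 4640 kg/h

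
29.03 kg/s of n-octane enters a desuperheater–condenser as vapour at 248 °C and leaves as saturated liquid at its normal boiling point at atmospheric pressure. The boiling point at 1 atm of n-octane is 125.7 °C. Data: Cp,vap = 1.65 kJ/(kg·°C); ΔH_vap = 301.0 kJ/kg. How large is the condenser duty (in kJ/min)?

Q_c = 876000 kJ/min

vapour 248→125.7 °C: -201.79 kJ/kg
condensation at 125.7 °C: -301 kJ/kg
Δh = -201.79 + -301 = -502.79 kJ/kg
Q = ṁ·Δh = 29.03 kg/s × -502.79 kJ/kg = -14596 kJ/s
|Q| = 14596 kW = 875770 kJ/min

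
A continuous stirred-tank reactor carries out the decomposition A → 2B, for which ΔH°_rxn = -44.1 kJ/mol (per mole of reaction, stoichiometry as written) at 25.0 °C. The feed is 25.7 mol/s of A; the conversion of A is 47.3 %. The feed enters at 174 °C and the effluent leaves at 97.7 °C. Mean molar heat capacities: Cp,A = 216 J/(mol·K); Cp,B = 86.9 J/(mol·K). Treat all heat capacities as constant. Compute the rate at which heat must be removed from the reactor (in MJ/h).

Extent of reaction ξ = 0.473 × 25.7 = 12.156 mol/s
Reaction term: ξ·ΔH°_rxn = 12.156 × -44.1 = -536.08 kJ/s
Sensible, feed 174→25 °C: -827.13 kJ/s
Outlet flows (mol/s): A 13.544, B 24.312
Sensible, products 25→97.7 °C: 366.28 kJ/s
Q = ΔH = -996.93 kJ/s = -996.93 kW
Heat removed = 3589 MJ/h

Q_out = 3590 MJ/h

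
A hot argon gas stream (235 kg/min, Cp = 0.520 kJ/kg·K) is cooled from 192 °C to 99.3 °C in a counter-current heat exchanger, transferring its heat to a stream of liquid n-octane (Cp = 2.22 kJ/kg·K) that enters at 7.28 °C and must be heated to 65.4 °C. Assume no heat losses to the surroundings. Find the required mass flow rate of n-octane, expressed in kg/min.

Heat released by hot stream: Q = 235 × 0.520 × (192 − 99.3) = 11328 kJ/min
Energy balance on cold side (adiabatic exchanger): Q = ṁ_c·Cp_c·(T_c,out − T_c,in)
ṁ_c = 11328 / [2.22 × (65.4 − 7.28)] = 87.796 kg/min

ṁ_c = 87.8 kg/min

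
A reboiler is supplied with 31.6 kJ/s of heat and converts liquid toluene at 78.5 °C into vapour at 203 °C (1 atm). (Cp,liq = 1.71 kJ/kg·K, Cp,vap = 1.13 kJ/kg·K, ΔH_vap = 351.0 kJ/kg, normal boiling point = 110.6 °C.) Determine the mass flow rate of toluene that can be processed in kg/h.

ṁ = 223 kg/h

Δh = 1.71×(110.6−78.5) + 351.0 + 1.13×(203−110.6) = 510.3 kJ/kg
Q = 31.6 kJ/s = 31.6 kJ/s = 113760 kJ/h
ṁ = Q/Δh = 113760 / 510.3 = 222.93 kg/h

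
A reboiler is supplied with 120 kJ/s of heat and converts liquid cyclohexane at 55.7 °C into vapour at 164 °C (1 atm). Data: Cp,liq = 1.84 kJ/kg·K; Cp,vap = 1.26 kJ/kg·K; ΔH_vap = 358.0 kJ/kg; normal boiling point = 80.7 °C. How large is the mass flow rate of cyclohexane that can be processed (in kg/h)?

Δh = 1.84×(80.7−55.7) + 358.0 + 1.26×(164−80.7) = 508.96 kJ/kg
Q = 120 kJ/s = 120 kJ/s = 432000 kJ/h
ṁ = Q/Δh = 432000 / 508.96 = 848.79 kg/h

ṁ = 849 kg/h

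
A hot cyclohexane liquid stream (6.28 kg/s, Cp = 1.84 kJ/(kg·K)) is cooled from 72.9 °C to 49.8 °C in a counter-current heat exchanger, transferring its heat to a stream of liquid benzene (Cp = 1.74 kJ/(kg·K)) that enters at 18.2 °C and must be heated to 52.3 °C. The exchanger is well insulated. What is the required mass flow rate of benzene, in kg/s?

ṁ_c = 4.50 kg/s

Heat released by hot stream: Q = 6.28 × 1.84 × (72.9 − 49.8) = 266.93 kJ/s
Energy balance on cold side (adiabatic exchanger): Q = ṁ_c·Cp_c·(T_c,out − T_c,in)
ṁ_c = 266.93 / [1.74 × (52.3 − 18.2)] = 4.4987 kg/s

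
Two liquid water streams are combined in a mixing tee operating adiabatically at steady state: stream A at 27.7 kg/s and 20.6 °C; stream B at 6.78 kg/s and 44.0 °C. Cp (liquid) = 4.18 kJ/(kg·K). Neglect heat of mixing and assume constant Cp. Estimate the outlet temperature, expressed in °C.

No heat crosses the boundary, so H_out = H_in.
Σ ṁᵢCp,ᵢTᵢ = 27.7×4.18×20.6 + 6.78×4.18×44.0 = 3632.2
Σ ṁᵢCp,ᵢ = 27.7×4.18 + 6.78×4.18 = 144.13
T_out = 3632.2 / 144.13 = 25.201 °C

T_out = 25.2 °C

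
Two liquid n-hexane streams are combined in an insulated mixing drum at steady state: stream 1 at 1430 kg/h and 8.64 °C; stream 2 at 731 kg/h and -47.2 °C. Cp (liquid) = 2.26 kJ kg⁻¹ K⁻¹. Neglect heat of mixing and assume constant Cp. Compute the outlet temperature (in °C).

Energy balance with Q = 0: Σ ṁᵢCp,ᵢ(T_out − Tᵢ) = 0
T_out = Σ ṁᵢCp,ᵢTᵢ / Σ ṁᵢCp,ᵢ
      = -50054 / 4883.9 = -10.249 °C

T_out = -10.2 °C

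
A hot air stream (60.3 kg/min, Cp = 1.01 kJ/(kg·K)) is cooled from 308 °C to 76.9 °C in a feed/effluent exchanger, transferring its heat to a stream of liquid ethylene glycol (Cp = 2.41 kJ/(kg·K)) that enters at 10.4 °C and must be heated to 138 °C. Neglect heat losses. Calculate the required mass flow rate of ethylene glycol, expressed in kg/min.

ṁ_c = 45.8 kg/min

Heat released by hot stream: Q = 60.3 × 1.01 × (308 − 76.9) = 14075 kJ/min
Energy balance on cold side (adiabatic exchanger): Q = ṁ_c·Cp_c·(T_c,out − T_c,in)
ṁ_c = 14075 / [2.41 × (138 − 10.4)] = 45.769 kg/min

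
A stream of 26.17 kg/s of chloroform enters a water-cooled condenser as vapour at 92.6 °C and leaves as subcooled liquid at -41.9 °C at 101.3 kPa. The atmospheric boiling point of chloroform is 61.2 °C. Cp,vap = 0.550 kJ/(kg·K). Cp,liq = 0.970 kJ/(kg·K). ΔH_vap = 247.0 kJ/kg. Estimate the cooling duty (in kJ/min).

vapour 92.6→61.2 °C: -17.27 kJ/kg
condensation at 61.2 °C: -247 kJ/kg
liquid 61.2→-41.9 °C: -100.01 kJ/kg
Δh = -17.27 + -247 + -100.01 = -364.28 kJ/kg
Q = ṁ·Δh = 26.17 kg/s × -364.28 kJ/kg = -9533.1 kJ/s
|Q| = 9533.1 kW = 571990 kJ/min

Q_c = 572000 kJ/min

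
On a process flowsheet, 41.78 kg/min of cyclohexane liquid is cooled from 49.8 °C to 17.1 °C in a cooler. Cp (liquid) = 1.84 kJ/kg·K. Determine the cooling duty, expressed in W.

Q = ṁ·Cp·ΔT = 41.78 × 1.84 × (17.1 − 49.8) = -2513.8 kJ/min
Converting: 2513.8 / 60 s = 41.897 kW
Cooling duty = 41897 W

Q_c = 41900 W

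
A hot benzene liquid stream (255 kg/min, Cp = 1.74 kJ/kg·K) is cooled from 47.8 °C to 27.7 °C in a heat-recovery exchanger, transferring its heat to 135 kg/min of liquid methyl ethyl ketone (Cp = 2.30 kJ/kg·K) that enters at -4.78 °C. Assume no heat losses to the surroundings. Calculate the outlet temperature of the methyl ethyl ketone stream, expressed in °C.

T_c,out = 23.9 °C

Heat released by hot stream: Q = 255 × 1.74 × (47.8 − 27.7) = 8918.4 kJ/min
Energy balance on cold side (adiabatic exchanger): Q = ṁ_c·Cp_c·(T_c,out − T_c,in)
T_c,out = -4.78 + 8918.4/(135 × 2.30) = 23.943 °C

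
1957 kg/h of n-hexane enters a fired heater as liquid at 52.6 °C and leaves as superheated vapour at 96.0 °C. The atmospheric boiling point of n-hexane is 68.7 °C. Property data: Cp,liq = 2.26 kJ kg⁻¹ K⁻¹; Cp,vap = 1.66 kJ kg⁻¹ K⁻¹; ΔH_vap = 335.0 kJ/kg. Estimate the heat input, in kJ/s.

liquid 52.6→68.7 °C: 36.386 kJ/kg
vaporisation at 68.7 °C: 335 kJ/kg
vapour 68.7→96.0 °C: 45.318 kJ/kg
Δh = 36.386 + 335 + 45.318 = 416.7 kJ/kg
Q = ṁ·Δh = 1957 kg/h × 416.7 kJ/kg = 815490 kJ/h
|Q| = 226.52 kW

Q = 227 kJ/s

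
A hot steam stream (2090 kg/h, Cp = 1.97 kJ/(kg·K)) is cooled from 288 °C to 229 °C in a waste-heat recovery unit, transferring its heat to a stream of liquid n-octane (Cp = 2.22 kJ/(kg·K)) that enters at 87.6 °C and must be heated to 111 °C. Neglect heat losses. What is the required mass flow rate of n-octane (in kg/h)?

ṁ_c = 4680 kg/h

Heat released by hot stream: Q = 2090 × 1.97 × (288 − 229) = 242920 kJ/h
Energy balance on cold side (adiabatic exchanger): Q = ṁ_c·Cp_c·(T_c,out − T_c,in)
ṁ_c = 242920 / [2.22 × (111 − 87.6)] = 4676.2 kg/h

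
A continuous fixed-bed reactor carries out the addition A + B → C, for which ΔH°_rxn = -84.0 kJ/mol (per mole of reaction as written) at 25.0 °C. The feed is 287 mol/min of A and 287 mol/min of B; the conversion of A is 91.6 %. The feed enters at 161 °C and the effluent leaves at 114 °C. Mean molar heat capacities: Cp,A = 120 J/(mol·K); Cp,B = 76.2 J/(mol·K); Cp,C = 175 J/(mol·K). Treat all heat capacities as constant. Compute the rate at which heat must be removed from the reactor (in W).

Q_out = 420000 W

Extent of reaction ξ = 0.916 × 287 = 262.89 mol/min
Reaction term: ξ·ΔH°_rxn = 262.89 × -84.0 = -22083 kJ/min
Sensible, feed 161→25 °C: -7658.1 kJ/min
Outlet flows (mol/min): A 24.108, B 24.108, C 262.89
Sensible, products 25→114 °C: 4515.5 kJ/min
Q = ΔH = -25225 kJ/min = -420.42 kW
Heat removed = 420420 W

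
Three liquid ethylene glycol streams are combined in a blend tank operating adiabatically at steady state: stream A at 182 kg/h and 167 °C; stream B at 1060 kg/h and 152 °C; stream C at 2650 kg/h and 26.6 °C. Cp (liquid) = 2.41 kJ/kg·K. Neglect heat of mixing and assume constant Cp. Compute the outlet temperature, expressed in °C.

No heat crosses the boundary, so H_out = H_in.
T_out = Σ ṁᵢCp,ᵢTᵢ / Σ ṁᵢCp,ᵢ
      = 631430 / 9379.7 = 67.319 °C

T_out = 67.3 °C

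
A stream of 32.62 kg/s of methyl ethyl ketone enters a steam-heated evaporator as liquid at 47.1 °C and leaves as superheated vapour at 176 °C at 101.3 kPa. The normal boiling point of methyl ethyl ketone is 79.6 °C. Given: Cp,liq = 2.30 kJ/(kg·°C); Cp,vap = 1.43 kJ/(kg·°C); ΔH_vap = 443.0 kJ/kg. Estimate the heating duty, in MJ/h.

liquid 47.1→79.6 °C: 74.75 kJ/kg
vaporisation at 79.6 °C: 443 kJ/kg
vapour 79.6→176 °C: 137.85 kJ/kg
Δh = 74.75 + 443 + 137.85 = 655.6 kJ/kg
Q = ṁ·Δh = 32.62 kg/s × 655.6 kJ/kg = 21386 kJ/s
|Q| = 21386 kW = 76989 MJ/h

Q = 77000 MJ/h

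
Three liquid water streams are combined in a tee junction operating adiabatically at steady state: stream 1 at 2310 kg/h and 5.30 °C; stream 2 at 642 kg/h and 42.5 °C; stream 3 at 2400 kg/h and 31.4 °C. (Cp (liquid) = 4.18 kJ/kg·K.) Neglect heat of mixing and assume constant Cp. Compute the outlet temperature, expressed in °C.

No heat crosses the boundary, so H_out = H_in.
T_out = Σ ṁᵢCp,ᵢTᵢ / Σ ṁᵢCp,ᵢ
      = 480230 / 22371 = 21.466 °C

T_out = 21.5 °C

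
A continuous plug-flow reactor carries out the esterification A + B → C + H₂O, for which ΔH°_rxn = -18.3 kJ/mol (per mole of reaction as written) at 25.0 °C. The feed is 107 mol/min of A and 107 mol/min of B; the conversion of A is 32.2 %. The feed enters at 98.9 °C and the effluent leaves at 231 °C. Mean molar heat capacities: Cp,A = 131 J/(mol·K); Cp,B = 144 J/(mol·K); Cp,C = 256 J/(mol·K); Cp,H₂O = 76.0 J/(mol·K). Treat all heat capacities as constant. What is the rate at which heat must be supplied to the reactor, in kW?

Extent of reaction ξ = 0.322 × 107 = 34.454 mol/min
Reaction term: ξ·ΔH°_rxn = 34.454 × -18.3 = -630.51 kJ/min
Sensible, feed 98.9→25 °C: -2174.5 kJ/min
Outlet flows (mol/min): A 72.546, B 72.546, C 34.454, H₂O 34.454
Sensible, products 25→231 °C: 6466.1 kJ/min
Q = ΔH = 3661.1 kJ/min = 61.018 kW
Heat supplied = 61.018 kW

Q_in = 61.0 kW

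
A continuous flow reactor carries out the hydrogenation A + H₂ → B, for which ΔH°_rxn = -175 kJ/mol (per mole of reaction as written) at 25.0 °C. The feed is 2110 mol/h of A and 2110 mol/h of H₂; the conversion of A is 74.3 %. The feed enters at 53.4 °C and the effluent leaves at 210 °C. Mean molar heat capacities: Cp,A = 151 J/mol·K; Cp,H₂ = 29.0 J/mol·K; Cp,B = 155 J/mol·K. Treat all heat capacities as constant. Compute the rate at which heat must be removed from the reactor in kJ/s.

Extent of reaction ξ = 0.743 × 2110 = 1567.7 mol/h
Reaction term: ξ·ΔH°_rxn = 1567.7 × -175 = -274350 kJ/h
Sensible, feed 53.4→25 °C: -10786 kJ/h
Outlet flows (mol/h): A 542.27, H₂ 542.27, B 1567.7
Sensible, products 25→210 °C: 63012 kJ/h
Q = ΔH = -222130 kJ/h = -61.702 kW
Heat removed = 61.702 kJ/s

Q_out = 61.7 kJ/s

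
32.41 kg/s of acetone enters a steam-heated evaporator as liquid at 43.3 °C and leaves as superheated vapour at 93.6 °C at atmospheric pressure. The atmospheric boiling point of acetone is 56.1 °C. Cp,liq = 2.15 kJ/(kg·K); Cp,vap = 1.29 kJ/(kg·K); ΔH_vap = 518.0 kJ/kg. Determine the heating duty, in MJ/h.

liquid 43.3→56.1 °C: 27.52 kJ/kg
vaporisation at 56.1 °C: 518 kJ/kg
vapour 56.1→93.6 °C: 48.375 kJ/kg
Δh = 27.52 + 518 + 48.375 = 593.89 kJ/kg
Q = ṁ·Δh = 32.41 kg/s × 593.89 kJ/kg = 19248 kJ/s
|Q| = 19248 kW = 69293 MJ/h

Q = 69300 MJ/h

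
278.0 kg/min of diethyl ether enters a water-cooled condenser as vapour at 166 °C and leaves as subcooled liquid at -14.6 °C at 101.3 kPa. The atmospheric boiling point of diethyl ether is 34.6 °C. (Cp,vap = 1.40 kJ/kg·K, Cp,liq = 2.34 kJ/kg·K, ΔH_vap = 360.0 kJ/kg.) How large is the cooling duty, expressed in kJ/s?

Q_c = 3050 kJ/s

vapour 166→34.6 °C: -183.96 kJ/kg
condensation at 34.6 °C: -360 kJ/kg
liquid 34.6→-14.6 °C: -115.13 kJ/kg
Δh = -183.96 + -360 + -115.13 = -659.09 kJ/kg
Q = ṁ·Δh = 278.0 kg/min × -659.09 kJ/kg = -183230 kJ/min
|Q| = 3053.8 kW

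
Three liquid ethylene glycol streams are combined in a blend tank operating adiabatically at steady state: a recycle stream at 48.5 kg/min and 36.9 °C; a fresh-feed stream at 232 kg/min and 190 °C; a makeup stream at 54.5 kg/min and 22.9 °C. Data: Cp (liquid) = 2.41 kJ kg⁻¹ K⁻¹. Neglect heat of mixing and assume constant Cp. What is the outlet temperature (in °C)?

Energy balance with Q = 0: Σ ṁᵢCp,ᵢ(T_out − Tᵢ) = 0
T_out = Σ ṁᵢCp,ᵢTᵢ / Σ ṁᵢCp,ᵢ
      = 113550 / 807.35 = 140.65 °C

T_out = 141 °C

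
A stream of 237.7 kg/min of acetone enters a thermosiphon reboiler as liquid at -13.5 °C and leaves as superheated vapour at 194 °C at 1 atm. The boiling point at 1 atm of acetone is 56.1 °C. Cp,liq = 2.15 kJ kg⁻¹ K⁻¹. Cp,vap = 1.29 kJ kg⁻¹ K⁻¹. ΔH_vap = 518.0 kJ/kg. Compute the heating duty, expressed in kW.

Q = 3350 kW

liquid -13.5→56.1 °C: 149.64 kJ/kg
vaporisation at 56.1 °C: 518 kJ/kg
vapour 56.1→194 °C: 177.89 kJ/kg
Δh = 149.64 + 518 + 177.89 = 845.53 kJ/kg
Q = ṁ·Δh = 237.7 kg/min × 845.53 kJ/kg = 200980 kJ/min
|Q| = 3349.7 kW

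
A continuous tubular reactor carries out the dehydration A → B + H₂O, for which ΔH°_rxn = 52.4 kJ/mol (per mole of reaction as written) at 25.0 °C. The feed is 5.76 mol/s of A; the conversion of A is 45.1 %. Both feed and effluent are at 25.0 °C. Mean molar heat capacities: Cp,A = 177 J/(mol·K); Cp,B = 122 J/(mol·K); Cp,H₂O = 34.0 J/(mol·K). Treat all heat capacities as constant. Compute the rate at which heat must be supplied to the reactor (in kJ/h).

Q_in = 490000 kJ/h

Extent of reaction ξ = 0.451 × 5.76 = 2.5978 mol/s
Reaction term: ξ·ΔH°_rxn = 2.5978 × 52.4 = 136.12 kJ/s
Q = ΔH = 136.12 kJ/s = 136.12 kW
Heat supplied = 490040 kJ/h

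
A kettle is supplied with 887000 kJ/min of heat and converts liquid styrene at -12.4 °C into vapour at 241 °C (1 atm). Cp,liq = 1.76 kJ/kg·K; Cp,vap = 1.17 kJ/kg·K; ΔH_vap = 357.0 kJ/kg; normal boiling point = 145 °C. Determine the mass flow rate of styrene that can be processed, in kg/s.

Δh = 1.76×(145−-12.4) + 357.0 + 1.17×(241−145) = 746.34 kJ/kg
Q = 887000 kJ/min = 14783 kJ/s = 14783 kJ/s
ṁ = Q/Δh = 14783 / 746.34 = 19.808 kg/s

ṁ = 19.8 kg/s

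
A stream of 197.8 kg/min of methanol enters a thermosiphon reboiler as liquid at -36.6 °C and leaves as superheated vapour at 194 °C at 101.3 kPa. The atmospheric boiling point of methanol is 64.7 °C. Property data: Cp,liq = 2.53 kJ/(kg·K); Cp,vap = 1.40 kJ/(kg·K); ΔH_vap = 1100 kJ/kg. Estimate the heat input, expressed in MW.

liquid -36.6→64.7 °C: 256.29 kJ/kg
vaporisation at 64.7 °C: 1100 kJ/kg
vapour 64.7→194 °C: 181.02 kJ/kg
Δh = 256.29 + 1100 + 181.02 = 1537.3 kJ/kg
Q = ṁ·Δh = 197.8 kg/min × 1537.3 kJ/kg = 304080 kJ/min
|Q| = 5068 kW = 5.068 MW

Q = 5.07 MW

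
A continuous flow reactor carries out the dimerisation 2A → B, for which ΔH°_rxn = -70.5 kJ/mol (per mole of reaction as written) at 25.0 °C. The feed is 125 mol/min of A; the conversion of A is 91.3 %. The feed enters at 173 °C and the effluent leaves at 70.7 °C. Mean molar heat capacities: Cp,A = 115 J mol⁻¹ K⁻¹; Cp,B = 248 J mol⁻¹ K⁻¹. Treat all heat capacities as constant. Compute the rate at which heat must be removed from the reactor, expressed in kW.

Extent of reaction ξ = 0.913 × 125 / 2 = 57.062 mol/min
Reaction term: ξ·ΔH°_rxn = 57.062 × -70.5 = -4022.9 kJ/min
Sensible, feed 173→25 °C: -2127.5 kJ/min
Outlet flows (mol/min): A 10.875, B 57.062
Sensible, products 25→70.7 °C: 703.88 kJ/min
Q = ΔH = -5446.5 kJ/min = -90.775 kW
Heat removed = 90.775 kW

Q_out = 90.8 kW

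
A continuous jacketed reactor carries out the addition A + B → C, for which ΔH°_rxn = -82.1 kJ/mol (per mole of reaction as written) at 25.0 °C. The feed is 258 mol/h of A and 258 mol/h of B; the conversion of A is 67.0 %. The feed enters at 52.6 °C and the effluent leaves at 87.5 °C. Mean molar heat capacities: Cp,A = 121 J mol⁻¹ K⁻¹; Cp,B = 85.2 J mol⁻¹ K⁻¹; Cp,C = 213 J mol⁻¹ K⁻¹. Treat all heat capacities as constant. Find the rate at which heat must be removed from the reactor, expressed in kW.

Q_out = 3.41 kW

Extent of reaction ξ = 0.670 × 258 = 172.86 mol/h
Reaction term: ξ·ΔH°_rxn = 172.86 × -82.1 = -14192 kJ/h
Sensible, feed 52.6→25 °C: -1468.3 kJ/h
Outlet flows (mol/h): A 85.14, B 85.14, C 172.86
Sensible, products 25→87.5 °C: 3398.4 kJ/h
Q = ΔH = -12262 kJ/h = -3.406 kW
Heat removed = 3.406 kW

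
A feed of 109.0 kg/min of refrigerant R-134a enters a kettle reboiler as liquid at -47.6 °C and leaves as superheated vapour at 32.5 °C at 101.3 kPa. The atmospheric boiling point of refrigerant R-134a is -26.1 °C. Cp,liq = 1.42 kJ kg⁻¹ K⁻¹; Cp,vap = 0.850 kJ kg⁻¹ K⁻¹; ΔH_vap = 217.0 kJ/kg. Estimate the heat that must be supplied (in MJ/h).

Q = 1940 MJ/h

liquid -47.6→-26.1 °C: 30.53 kJ/kg
vaporisation at -26.1 °C: 217 kJ/kg
vapour -26.1→32.5 °C: 49.81 kJ/kg
Δh = 30.53 + 217 + 49.81 = 297.34 kJ/kg
Q = ṁ·Δh = 109.0 kg/min × 297.34 kJ/kg = 32410 kJ/min
|Q| = 540.17 kW = 1944.6 MJ/h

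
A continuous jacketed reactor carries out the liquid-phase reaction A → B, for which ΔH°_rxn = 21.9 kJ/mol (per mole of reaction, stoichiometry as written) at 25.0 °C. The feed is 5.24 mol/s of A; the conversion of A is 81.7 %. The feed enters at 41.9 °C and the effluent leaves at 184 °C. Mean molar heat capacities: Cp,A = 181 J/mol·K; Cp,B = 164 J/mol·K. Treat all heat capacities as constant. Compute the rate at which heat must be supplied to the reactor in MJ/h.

Q_in = 781 MJ/h

Extent of reaction ξ = 0.817 × 5.24 = 4.2811 mol/s
Reaction term: ξ·ΔH°_rxn = 4.2811 × 21.9 = 93.756 kJ/s
Sensible, feed 41.9→25 °C: -16.029 kJ/s
Outlet flows (mol/s): A 0.95892, B 4.2811
Sensible, products 25→184 °C: 139.23 kJ/s
Q = ΔH = 216.96 kJ/s = 216.96 kW
Heat supplied = 781.05 MJ/h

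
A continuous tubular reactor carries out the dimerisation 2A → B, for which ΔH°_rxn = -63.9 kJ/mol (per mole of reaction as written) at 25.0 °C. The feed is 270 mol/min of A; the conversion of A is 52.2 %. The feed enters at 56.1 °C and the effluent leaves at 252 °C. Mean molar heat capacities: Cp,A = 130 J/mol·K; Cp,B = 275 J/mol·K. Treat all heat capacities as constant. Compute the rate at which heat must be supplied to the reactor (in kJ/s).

Q_in = 43.6 kJ/s

Extent of reaction ξ = 0.522 × 270 / 2 = 70.47 mol/min
Reaction term: ξ·ΔH°_rxn = 70.47 × -63.9 = -4503 kJ/min
Sensible, feed 56.1→25 °C: -1091.6 kJ/min
Outlet flows (mol/min): A 129.06, B 70.47
Sensible, products 25→252 °C: 8207.7 kJ/min
Q = ΔH = 2613 kJ/min = 43.55 kW
Heat supplied = 43.55 kJ/s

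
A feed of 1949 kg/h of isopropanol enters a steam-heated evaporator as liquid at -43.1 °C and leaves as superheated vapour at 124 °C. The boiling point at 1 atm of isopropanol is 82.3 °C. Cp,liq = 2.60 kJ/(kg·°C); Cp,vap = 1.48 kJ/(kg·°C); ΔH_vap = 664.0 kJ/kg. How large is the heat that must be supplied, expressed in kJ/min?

Q = 34200 kJ/min

liquid -43.1→82.3 °C: 326.04 kJ/kg
vaporisation at 82.3 °C: 664 kJ/kg
vapour 82.3→124 °C: 61.716 kJ/kg
Δh = 326.04 + 664 + 61.716 = 1051.8 kJ/kg
Q = ṁ·Δh = 1949 kg/h × 1051.8 kJ/kg = 2.0499e+06 kJ/h
|Q| = 569.41 kW = 34165 kJ/min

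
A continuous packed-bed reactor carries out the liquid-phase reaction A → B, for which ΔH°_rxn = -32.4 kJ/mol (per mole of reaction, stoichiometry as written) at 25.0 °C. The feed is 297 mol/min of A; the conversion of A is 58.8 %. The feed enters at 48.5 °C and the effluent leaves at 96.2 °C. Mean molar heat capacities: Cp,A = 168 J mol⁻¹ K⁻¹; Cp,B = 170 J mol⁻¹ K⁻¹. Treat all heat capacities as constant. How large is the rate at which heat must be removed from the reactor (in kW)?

Extent of reaction ξ = 0.588 × 297 = 174.64 mol/min
Reaction term: ξ·ΔH°_rxn = 174.64 × -32.4 = -5658.2 kJ/min
Sensible, feed 48.5→25 °C: -1172.6 kJ/min
Outlet flows (mol/min): A 122.36, B 174.64
Sensible, products 25→96.2 °C: 3577.5 kJ/min
Q = ΔH = -3253.3 kJ/min = -54.222 kW
Heat removed = 54.222 kW

Q_out = 54.2 kW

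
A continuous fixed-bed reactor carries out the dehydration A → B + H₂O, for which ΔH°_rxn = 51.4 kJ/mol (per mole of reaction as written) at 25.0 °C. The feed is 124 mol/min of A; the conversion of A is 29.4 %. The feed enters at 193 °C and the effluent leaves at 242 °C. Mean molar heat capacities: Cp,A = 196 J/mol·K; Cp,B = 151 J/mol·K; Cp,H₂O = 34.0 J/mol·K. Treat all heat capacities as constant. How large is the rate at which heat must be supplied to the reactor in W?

Extent of reaction ξ = 0.294 × 124 = 36.456 mol/min
Reaction term: ξ·ΔH°_rxn = 36.456 × 51.4 = 1873.8 kJ/min
Sensible, feed 193→25 °C: -4083.1 kJ/min
Outlet flows (mol/min): A 87.544, B 36.456, H₂O 36.456
Sensible, products 25→242 °C: 5186.9 kJ/min
Q = ΔH = 2977.7 kJ/min = 49.629 kW
Heat supplied = 49629 W

Q_in = 49600 W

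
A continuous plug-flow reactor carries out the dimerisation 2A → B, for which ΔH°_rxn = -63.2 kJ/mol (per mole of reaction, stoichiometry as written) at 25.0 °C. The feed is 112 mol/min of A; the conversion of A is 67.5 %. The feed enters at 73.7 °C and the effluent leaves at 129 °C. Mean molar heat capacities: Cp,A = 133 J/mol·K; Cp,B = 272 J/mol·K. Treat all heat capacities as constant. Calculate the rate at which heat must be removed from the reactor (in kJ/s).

Extent of reaction ξ = 0.675 × 112 / 2 = 37.8 mol/min
Reaction term: ξ·ΔH°_rxn = 37.8 × -63.2 = -2389 kJ/min
Sensible, feed 73.7→25 °C: -725.44 kJ/min
Outlet flows (mol/min): A 36.4, B 37.8
Sensible, products 25→129 °C: 1572.8 kJ/min
Q = ΔH = -1541.6 kJ/min = -25.694 kW
Heat removed = 25.694 kJ/s

Q_out = 25.7 kJ/s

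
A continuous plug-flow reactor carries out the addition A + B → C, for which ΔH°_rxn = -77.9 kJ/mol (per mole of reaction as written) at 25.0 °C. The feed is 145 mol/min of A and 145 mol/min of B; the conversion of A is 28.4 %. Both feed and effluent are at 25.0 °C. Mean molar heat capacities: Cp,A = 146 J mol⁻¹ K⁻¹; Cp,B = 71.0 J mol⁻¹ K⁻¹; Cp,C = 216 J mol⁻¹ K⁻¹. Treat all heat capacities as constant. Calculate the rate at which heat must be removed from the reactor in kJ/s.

Q_out = 53.5 kJ/s

Extent of reaction ξ = 0.284 × 145 = 41.18 mol/min
Reaction term: ξ·ΔH°_rxn = 41.18 × -77.9 = -3207.9 kJ/min
Q = ΔH = -3207.9 kJ/min = -53.465 kW
Heat removed = 53.465 kJ/s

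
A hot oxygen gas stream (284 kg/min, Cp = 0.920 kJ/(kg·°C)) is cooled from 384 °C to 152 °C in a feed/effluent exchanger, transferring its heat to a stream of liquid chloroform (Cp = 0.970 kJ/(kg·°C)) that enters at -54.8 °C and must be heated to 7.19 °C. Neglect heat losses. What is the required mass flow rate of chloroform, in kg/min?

ṁ_c = 1010 kg/min

Heat released by hot stream: Q = 284 × 0.920 × (384 − 152) = 60617 kJ/min
Energy balance on cold side (adiabatic exchanger): Q = ṁ_c·Cp_c·(T_c,out − T_c,in)
ṁ_c = 60617 / [0.970 × (7.19 − -54.8)] = 1008.1 kg/min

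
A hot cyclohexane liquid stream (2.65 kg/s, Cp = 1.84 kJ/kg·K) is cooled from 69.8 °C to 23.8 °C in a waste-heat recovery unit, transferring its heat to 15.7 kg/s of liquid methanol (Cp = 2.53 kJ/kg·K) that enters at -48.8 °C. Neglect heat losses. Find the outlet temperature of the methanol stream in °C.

Heat released by hot stream: Q = 2.65 × 1.84 × (69.8 − 23.8) = 224.3 kJ/s
Energy balance on cold side (adiabatic exchanger): Q = ṁ_c·Cp_c·(T_c,out − T_c,in)
T_c,out = -48.8 + 224.3/(15.7 × 2.53) = -43.153 °C

T_c,out = -43.2 °C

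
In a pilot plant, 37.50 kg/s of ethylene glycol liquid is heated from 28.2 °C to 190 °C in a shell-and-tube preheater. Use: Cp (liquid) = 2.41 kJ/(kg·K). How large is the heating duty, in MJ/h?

Q = 52600 MJ/h

Q = ṁ·Cp·ΔT = 37.50 × 2.41 × (190 − 28.2) = 14623 kJ/s
Heating duty = 52642 MJ/h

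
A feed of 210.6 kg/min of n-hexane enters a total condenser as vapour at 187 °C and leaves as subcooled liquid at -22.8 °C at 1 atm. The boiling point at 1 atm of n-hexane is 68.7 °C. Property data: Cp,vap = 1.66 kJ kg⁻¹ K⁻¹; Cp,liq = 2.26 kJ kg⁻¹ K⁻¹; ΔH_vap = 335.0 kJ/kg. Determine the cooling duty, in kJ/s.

vapour 187→68.7 °C: -196.38 kJ/kg
condensation at 68.7 °C: -335 kJ/kg
liquid 68.7→-22.8 °C: -206.79 kJ/kg
Δh = -196.38 + -335 + -206.79 = -738.17 kJ/kg
Q = ṁ·Δh = 210.6 kg/min × -738.17 kJ/kg = -155460 kJ/min
|Q| = 2591 kW

Q_c = 2590 kJ/s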